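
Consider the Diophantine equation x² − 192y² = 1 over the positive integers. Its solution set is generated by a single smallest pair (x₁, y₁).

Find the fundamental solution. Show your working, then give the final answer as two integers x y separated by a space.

97 7

d=192: √d = [13; 1,5,1,26] (ℓ=4, even), read p_3/q_3
step 0: (13, 1)  from 13·(1,0) + (0,1)
…
step 2: (83, 6)  from 5·(14,1) + (13,1)
step 3: (97, 7)  from 1·(83,6) + (14,1)
→ (97, 7).  Check: 97²=9409, 192·7²=9408, difference 1.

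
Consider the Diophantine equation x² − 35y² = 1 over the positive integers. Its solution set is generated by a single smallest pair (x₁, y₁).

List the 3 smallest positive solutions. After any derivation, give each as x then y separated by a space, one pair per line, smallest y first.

6 1
71 12
846 143

[5; 1,10] for √35; ℓ=2 ⇒ convergent index 1
k=0  a_k=5  p_k/q_k = 5/1
k=1  a_k=1  p_k/q_k = 6/1
(x₁, y₁) = (6, 1);  6² − 35·1² = 1 ✓
n=2: (6,1)∘(6,1) = (6·6+35·1·1, 6·1+1·6) = (71,12)
n=3: (71,12)∘(6,1) = (6·71+35·1·12, 6·12+1·71) = (846,143)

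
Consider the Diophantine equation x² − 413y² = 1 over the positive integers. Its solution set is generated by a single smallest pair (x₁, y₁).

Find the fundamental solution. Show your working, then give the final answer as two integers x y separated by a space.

113399 5580

√413 → a₀=20, period (3,9,1,4,1,9,3,40); ℓ=8 even so k=7
a_0=20:  p_0=20·1+0=20,  q_0=20·0+1=1
…
a_2=9:  p_2=9·61+20=569,  q_2=9·3+1=28
a_3=1:  p_3=1·569+61=630,  q_3=1·28+3=31
a_4=4:  p_4=4·630+569=3089,  q_4=4·31+28=152
a_5=1:  p_5=1·3089+630=3719,  q_5=1·152+31=183
a_6=9:  p_6=9·3719+3089=36560,  q_6=9·183+152=1799
a_7=3:  p_7=3·36560+3719=113399,  q_7=3·1799+183=5580
fundamental: x₁=113399, y₁=5580  (since 12859333201 − 413·31136400 = 1)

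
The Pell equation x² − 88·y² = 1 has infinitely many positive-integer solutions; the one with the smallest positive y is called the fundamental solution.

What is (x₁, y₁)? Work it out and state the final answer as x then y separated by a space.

197 21

d=88: √d = [9; 2,1,1,1,2,18] (ℓ=6, even), read p_5/q_5
k=0  a_k=9  p_k/q_k = 9/1
k=1  a_k=2  p_k/q_k = 19/2
…
k=3  a_k=1  p_k/q_k = 47/5
k=4  a_k=1  p_k/q_k = 75/8
k=5  a_k=2  p_k/q_k = 197/21
→ (197, 21).  Check: 197²=38809, 88·21²=38808, difference 1.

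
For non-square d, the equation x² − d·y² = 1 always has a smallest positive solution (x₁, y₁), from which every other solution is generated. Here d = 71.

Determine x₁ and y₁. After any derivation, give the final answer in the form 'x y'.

3480 413

√71 → a₀=8, period (2,2,1,7,1,2,2,16); ℓ=8 even so k=7
step 0: (8, 1)  from 8·(1,0) + (0,1)
…
step 2: (42, 5)  from 2·(17,2) + (8,1)
step 3: (59, 7)  from 1·(42,5) + (17,2)
…
step 5: (514, 61)  from 1·(455,54) + (59,7)
step 6: (1483, 176)  from 2·(514,61) + (455,54)
step 7: (3480, 413)  from 2·(1483,176) + (514,61)
fundamental: x₁=3480, y₁=413  (since 12110400 − 71·170569 = 1)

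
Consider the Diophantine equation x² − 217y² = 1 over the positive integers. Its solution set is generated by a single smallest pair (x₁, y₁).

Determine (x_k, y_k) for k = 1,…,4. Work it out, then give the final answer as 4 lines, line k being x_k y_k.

3844063 260952
29553640695937 2006231855952
227212113429087499999 15424163293772565000
1746835356769087211376615937 118582910847096488831334048

[14; 1,2,1,2,1,…,2,1,28] for √217; ℓ=16 ⇒ convergent index 15
a_0=14:  p_0=14·1+0=14,  q_0=14·0+1=1
…
a_2=2:  p_2=2·15+14=44,  q_2=2·1+1=3
…
a_4=2:  p_4=2·59+44=162,  q_4=2·4+3=11
…
a_7=9:  p_7=9·383+221=3668,  q_7=9·26+15=249
a_8=4:  p_8=4·3668+383=15055,  q_8=4·249+26=1022
…
a_12=2:  p_12=2·293381+154218=740980,  q_12=2·19916+10469=50301
a_13=1:  p_13=1·740980+293381=1034361,  q_13=1·50301+19916=70217
a_14=2:  p_14=2·1034361+740980=2809702,  q_14=2·70217+50301=190735
a_15=1:  p_15=1·2809702+1034361=3844063,  q_15=1·190735+70217=260952
(x₁, y₁) = (3844063, 260952);  3844063² − 217·260952² = 1 ✓
k=2:  x_2 = 3844063·3844063+217·260952·260952 = 29553640695937,  y_2 = 3844063·260952+260952·3844063 = 2006231855952
k=3:  x_3 = 3844063·29553640695937+217·260952·2006231855952 = 227212113429087499999,  y_3 = 3844063·2006231855952+260952·29553640695937 = 15424163293772565000
k=4:  x_4 = 3844063·227212113429087499999+217·260952·15424163293772565000 = 1746835356769087211376615937,  y_4 = 3844063·15424163293772565000+260952·227212113429087499999 = 118582910847096488831334048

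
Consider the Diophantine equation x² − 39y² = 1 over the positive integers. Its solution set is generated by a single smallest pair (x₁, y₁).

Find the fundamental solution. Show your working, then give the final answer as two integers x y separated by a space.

d=39: √d = [6; 4,12] (ℓ=2, even), read p_1/q_1
k=0  a_k=6  p_k/q_k = 6/1
k=1  a_k=4  p_k/q_k = 25/4
→ (25, 4).  Check: 25²=625, 39·4²=624, difference 1.

25 4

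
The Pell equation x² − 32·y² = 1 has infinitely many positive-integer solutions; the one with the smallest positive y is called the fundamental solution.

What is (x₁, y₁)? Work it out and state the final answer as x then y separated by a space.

[5; 1,1,1,10] for √32; ℓ=4 ⇒ convergent index 3
k=0  a_k=5  p_k/q_k = 5/1
k=1  a_k=1  p_k/q_k = 6/1
k=2  a_k=1  p_k/q_k = 11/2
k=3  a_k=1  p_k/q_k = 17/3
→ (17, 3).  Check: 17²=289, 32·3²=288, difference 1.

17 3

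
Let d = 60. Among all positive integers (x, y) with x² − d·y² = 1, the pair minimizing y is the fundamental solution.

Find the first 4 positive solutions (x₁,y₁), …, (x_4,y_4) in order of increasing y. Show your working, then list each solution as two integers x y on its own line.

d=60: √d = [7; 1,2,1,14] (ℓ=4, even), read p_3/q_3
a_0=7:  p_0=7·1+0=7,  q_0=7·0+1=1
…
a_2=2:  p_2=2·8+7=23,  q_2=2·1+1=3
a_3=1:  p_3=1·23+8=31,  q_3=1·3+1=4
(x₁, y₁) = (31, 4);  31² − 60·4² = 1 ✓
(31+4√60)^2 = 1921 + 248√60
(31+4√60)^3 = 119071 + 15372√60
(31+4√60)^4 = 7380481 + 952816√60

31 4
1921 248
119071 15372
7380481 952816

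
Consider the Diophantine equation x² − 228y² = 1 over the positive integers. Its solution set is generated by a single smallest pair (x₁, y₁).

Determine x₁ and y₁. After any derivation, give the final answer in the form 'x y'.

√228 = [15; 10,30, …], period ℓ=2 (even) → k=1
a_0=15:  p_0=15·1+0=15,  q_0=15·0+1=1
a_1=10:  p_1=10·15+1=151,  q_1=10·1+0=10
→ (151, 10).  Check: 151²=22801, 228·10²=22800, difference 1.

151 10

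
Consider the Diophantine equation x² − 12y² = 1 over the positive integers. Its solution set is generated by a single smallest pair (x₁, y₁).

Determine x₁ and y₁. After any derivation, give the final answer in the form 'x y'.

d=12: √d = [3; 2,6] (ℓ=2, even), read p_1/q_1
i=0: a=3 ⇒ p=3, q=1
i=1: a=2 ⇒ p=7, q=2
(x₁, y₁) = (7, 2);  7² − 12·2² = 1 ✓

7 2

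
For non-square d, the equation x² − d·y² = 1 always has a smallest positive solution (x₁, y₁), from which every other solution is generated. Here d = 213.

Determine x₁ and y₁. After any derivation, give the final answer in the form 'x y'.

√213 = [14; 1,1,2,6,1,8,1,6,2,1,1,28, …], period ℓ=12 (even) → k=11
step 0: (14, 1)  from 14·(1,0) + (0,1)
step 1: (15, 1)  from 1·(14,1) + (1,0)
step 2: (29, 2)  from 1·(15,1) + (14,1)
step 3: (73, 5)  from 2·(29,2) + (15,1)
…
step 6: (4787, 328)  from 8·(540,37) + (467,32)
…
step 10: (115574, 7919)  from 1·(78825,5401) + (36749,2518)
step 11: (194399, 13320)  from 1·(115574,7919) + (78825,5401)
→ (194399, 13320).  Check: 194399²=37790971201, 213·13320²=37790971200, difference 1.

194399 13320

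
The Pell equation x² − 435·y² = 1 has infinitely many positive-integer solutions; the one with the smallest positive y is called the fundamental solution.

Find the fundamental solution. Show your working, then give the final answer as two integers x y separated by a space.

√435 = [20; 1,5,1,40, …], period ℓ=4 (even) → k=3
step 0: (20, 1)  from 20·(1,0) + (0,1)
…
step 2: (125, 6)  from 5·(21,1) + (20,1)
step 3: (146, 7)  from 1·(125,6) + (21,1)
(x₁, y₁) = (146, 7);  146² − 435·7² = 1 ✓

146 7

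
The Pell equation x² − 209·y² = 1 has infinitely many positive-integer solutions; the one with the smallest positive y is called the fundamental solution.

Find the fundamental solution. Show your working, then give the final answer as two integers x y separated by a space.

d=209: √d = [14; 2,5,3,2,3,5,2,28] (ℓ=8, even), read p_7/q_7
i=0: a=14 ⇒ p=14, q=1
i=1: a=2 ⇒ p=29, q=2
i=2: a=5 ⇒ p=159, q=11
…
i=4: a=2 ⇒ p=1171, q=81
i=5: a=3 ⇒ p=4019, q=278
i=6: a=5 ⇒ p=21266, q=1471
i=7: a=2 ⇒ p=46551, q=3220
(x₁, y₁) = (46551, 3220);  46551² − 209·3220² = 1 ✓

46551 3220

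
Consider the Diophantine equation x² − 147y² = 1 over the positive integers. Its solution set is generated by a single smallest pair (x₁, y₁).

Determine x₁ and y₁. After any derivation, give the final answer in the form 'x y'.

√147 = [12; 8,24, …], period ℓ=2 (even) → k=1
i=0: a=12 ⇒ p=12, q=1
i=1: a=8 ⇒ p=97, q=8
(x₁, y₁) = (97, 8);  97² − 147·8² = 1 ✓

97 8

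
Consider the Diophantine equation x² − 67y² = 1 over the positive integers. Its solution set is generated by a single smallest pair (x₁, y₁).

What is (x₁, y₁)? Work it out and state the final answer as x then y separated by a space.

48842 5967

√67 = [8; 5,2,1,1,7,1,1,2,5,16, …], period ℓ=10 (even) → k=9
a_0=8:  p_0=8·1+0=8,  q_0=8·0+1=1
…
a_5=7:  p_5=7·221+131=1678,  q_5=7·27+16=205
…
a_8=2:  p_8=2·3577+1899=9053,  q_8=2·437+232=1106
a_9=5:  p_9=5·9053+3577=48842,  q_9=5·1106+437=5967
fundamental: x₁=48842, y₁=5967  (since 2385540964 − 67·35605089 = 1)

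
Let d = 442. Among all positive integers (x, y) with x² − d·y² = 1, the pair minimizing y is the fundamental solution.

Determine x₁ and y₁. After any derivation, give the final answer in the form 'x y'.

883 42

d=442: √d = [21; 42] (ℓ=1, odd), read p_1/q_1
a_0=21:  p_0=21·1+0=21,  q_0=21·0+1=1
a_1=42:  p_1=42·21+1=883,  q_1=42·1+0=42
(x₁, y₁) = (883, 42);  883² − 442·42² = 1 ✓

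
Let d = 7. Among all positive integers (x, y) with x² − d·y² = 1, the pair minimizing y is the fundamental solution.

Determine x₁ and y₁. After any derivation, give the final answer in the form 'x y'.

√7 → a₀=2, period (1,1,1,4); ℓ=4 even so k=3
a_0=2:  p_0=2·1+0=2,  q_0=2·0+1=1
a_1=1:  p_1=1·2+1=3,  q_1=1·1+0=1
a_2=1:  p_2=1·3+2=5,  q_2=1·1+1=2
a_3=1:  p_3=1·5+3=8,  q_3=1·2+1=3
→ (8, 3).  Check: 8²=64, 7·3²=63, difference 1.

8 3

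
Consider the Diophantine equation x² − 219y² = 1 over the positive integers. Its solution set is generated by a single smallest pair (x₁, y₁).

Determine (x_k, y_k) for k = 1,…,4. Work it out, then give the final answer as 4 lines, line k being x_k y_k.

d=219: √d = [14; 1,3,1,28] (ℓ=4, even), read p_3/q_3
step 0: (14, 1)  from 14·(1,0) + (0,1)
step 1: (15, 1)  from 1·(14,1) + (1,0)
step 2: (59, 4)  from 3·(15,1) + (14,1)
step 3: (74, 5)  from 1·(59,4) + (15,1)
fundamental: x₁=74, y₁=5  (since 5476 − 219·25 = 1)
(x_2, y_2) = (74·74 + 219·5·5, 74·5 + 5·74) = (10951, 740)
(x_3, y_3) = (74·10951 + 219·5·740, 74·740 + 5·10951) = (1620674, 109515)
(x_4, y_4) = (74·1620674 + 219·5·109515, 74·109515 + 5·1620674) = (239848801, 16207480)

74 5
10951 740
1620674 109515
239848801 16207480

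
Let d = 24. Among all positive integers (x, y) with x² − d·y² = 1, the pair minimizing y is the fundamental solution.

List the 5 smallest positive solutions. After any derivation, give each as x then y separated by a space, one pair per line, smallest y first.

√24 → a₀=4, period (1,8); ℓ=2 even so k=1
i=0: a=4 ⇒ p=4, q=1
i=1: a=1 ⇒ p=5, q=1
(x₁, y₁) = (5, 1);  5² − 24·1² = 1 ✓
(x_2, y_2) = (5·5 + 24·1·1, 5·1 + 1·5) = (49, 10)
(x_3, y_3) = (5·49 + 24·1·10, 5·10 + 1·49) = (485, 99)
(x_4, y_4) = (5·485 + 24·1·99, 5·99 + 1·485) = (4801, 980)
(x_5, y_5) = (5·4801 + 24·1·980, 5·980 + 1·4801) = (47525, 9701)

5 1
49 10
485 99
4801 980
47525 9701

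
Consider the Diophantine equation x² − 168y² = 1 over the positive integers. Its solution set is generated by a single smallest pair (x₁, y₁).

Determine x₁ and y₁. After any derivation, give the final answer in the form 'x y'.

√168 = [12; 1,24, …], period ℓ=2 (even) → k=1
k=0  a_k=12  p_k/q_k = 12/1
k=1  a_k=1  p_k/q_k = 13/1
→ (13, 1).  Check: 13²=169, 168·1²=168, difference 1.

13 1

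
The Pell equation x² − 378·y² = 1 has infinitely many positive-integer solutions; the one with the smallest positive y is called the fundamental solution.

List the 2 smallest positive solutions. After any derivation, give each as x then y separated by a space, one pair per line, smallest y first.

8749 450
153090001 7874100

d=378: √d = [19; 2,3,1,4,1,3,2,38] (ℓ=8, even), read p_7/q_7
k=0  a_k=19  p_k/q_k = 19/1
…
k=2  a_k=3  p_k/q_k = 136/7
k=3  a_k=1  p_k/q_k = 175/9
k=4  a_k=4  p_k/q_k = 836/43
…
k=6  a_k=3  p_k/q_k = 3869/199
k=7  a_k=2  p_k/q_k = 8749/450
→ (8749, 450).  Check: 8749²=76545001, 378·450²=76545000, difference 1.
n=2: (8749,450)∘(8749,450) = (8749·8749+378·450·450, 8749·450+450·8749) = (153090001,7874100)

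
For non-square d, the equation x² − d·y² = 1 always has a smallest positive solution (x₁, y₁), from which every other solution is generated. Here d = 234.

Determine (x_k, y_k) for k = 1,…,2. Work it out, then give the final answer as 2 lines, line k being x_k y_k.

5201 340
54100801 3536680

[15; 3,2,1,2,1,2,3,30] for √234; ℓ=8 ⇒ convergent index 7
a_0=15:  p_0=15·1+0=15,  q_0=15·0+1=1
a_1=3:  p_1=3·15+1=46,  q_1=3·1+0=3
…
a_4=2:  p_4=2·153+107=413,  q_4=2·10+7=27
…
a_6=2:  p_6=2·566+413=1545,  q_6=2·37+27=101
a_7=3:  p_7=3·1545+566=5201,  q_7=3·101+37=340
(x₁, y₁) = (5201, 340);  5201² − 234·340² = 1 ✓
k=2:  x_2 = 5201·5201+234·340·340 = 54100801,  y_2 = 5201·340+340·5201 = 3536680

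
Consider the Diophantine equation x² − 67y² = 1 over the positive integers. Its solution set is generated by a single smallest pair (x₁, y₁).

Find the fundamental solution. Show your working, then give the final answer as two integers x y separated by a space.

d=67: √d = [8; 5,2,1,1,7,1,1,2,5,16] (ℓ=10, even), read p_9/q_9
i=0: a=8 ⇒ p=8, q=1
i=1: a=5 ⇒ p=41, q=5
i=2: a=2 ⇒ p=90, q=11
i=3: a=1 ⇒ p=131, q=16
…
i=6: a=1 ⇒ p=1899, q=232
i=7: a=1 ⇒ p=3577, q=437
i=8: a=2 ⇒ p=9053, q=1106
i=9: a=5 ⇒ p=48842, q=5967
fundamental: x₁=48842, y₁=5967  (since 2385540964 − 67·35605089 = 1)

48842 5967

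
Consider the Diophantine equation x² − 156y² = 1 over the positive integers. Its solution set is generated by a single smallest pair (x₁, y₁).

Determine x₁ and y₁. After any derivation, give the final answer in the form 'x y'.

[12; 2,24] for √156; ℓ=2 ⇒ convergent index 1
k=0  a_k=12  p_k/q_k = 12/1
k=1  a_k=2  p_k/q_k = 25/2
(x₁, y₁) = (25, 2);  25² − 156·2² = 1 ✓

25 2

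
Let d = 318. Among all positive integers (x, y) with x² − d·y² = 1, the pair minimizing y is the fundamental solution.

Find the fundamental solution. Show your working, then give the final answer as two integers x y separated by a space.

√318 = [17; 1,4,1,34, …], period ℓ=4 (even) → k=3
step 0: (17, 1)  from 17·(1,0) + (0,1)
step 1: (18, 1)  from 1·(17,1) + (1,0)
step 2: (89, 5)  from 4·(18,1) + (17,1)
step 3: (107, 6)  from 1·(89,5) + (18,1)
(x₁, y₁) = (107, 6);  107² − 318·6² = 1 ✓

107 6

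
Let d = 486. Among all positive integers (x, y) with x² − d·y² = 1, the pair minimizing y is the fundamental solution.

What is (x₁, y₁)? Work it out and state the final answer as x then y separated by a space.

485 22

√486 = [22; 22,44, …], period ℓ=2 (even) → k=1
a_0=22:  p_0=22·1+0=22,  q_0=22·0+1=1
a_1=22:  p_1=22·22+1=485,  q_1=22·1+0=22
→ (485, 22).  Check: 485²=235225, 486·22²=235224, difference 1.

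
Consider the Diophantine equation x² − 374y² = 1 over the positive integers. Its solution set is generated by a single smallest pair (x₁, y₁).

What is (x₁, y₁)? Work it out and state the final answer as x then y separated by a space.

d=374: √d = [19; 2,1,18,1,2,38] (ℓ=6, even), read p_5/q_5
i=0: a=19 ⇒ p=19, q=1
i=1: a=2 ⇒ p=39, q=2
i=2: a=1 ⇒ p=58, q=3
…
i=4: a=1 ⇒ p=1141, q=59
i=5: a=2 ⇒ p=3365, q=174
fundamental: x₁=3365, y₁=174  (since 11323225 − 374·30276 = 1)

3365 174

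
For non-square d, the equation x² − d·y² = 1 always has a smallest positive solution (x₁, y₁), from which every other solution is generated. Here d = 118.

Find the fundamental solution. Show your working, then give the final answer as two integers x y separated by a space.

306917 28254

[10; 1,6,3,2,10,2,3,6,1,20] for √118; ℓ=10 ⇒ convergent index 9
a_0=10:  p_0=10·1+0=10,  q_0=10·0+1=1
…
a_2=6:  p_2=6·11+10=76,  q_2=6·1+1=7
…
a_4=2:  p_4=2·239+76=554,  q_4=2·22+7=51
a_5=10:  p_5=10·554+239=5779,  q_5=10·51+22=532
…
a_7=3:  p_7=3·12112+5779=42115,  q_7=3·1115+532=3877
a_8=6:  p_8=6·42115+12112=264802,  q_8=6·3877+1115=24377
a_9=1:  p_9=1·264802+42115=306917,  q_9=1·24377+3877=28254
(x₁, y₁) = (306917, 28254);  306917² − 118·28254² = 1 ✓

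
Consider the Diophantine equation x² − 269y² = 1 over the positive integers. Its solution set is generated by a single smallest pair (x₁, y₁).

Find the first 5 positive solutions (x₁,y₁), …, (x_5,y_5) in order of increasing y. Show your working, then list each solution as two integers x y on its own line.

13449 820
361751201 22056360
9730383791049 593271970460
261727862849884801 15957829439376720
7039956045205817586249 429233695667083044100

[16; 2,2,32] for √269; ℓ=3 ⇒ convergent index 5
i=0: a=16 ⇒ p=16, q=1
…
i=2: a=2 ⇒ p=82, q=5
i=3: a=32 ⇒ p=2657, q=162
i=4: a=2 ⇒ p=5396, q=329
i=5: a=2 ⇒ p=13449, q=820
→ (13449, 820).  Check: 13449²=180875601, 269·820²=180875600, difference 1.
k=2:  x_2 = 13449·13449+269·820·820 = 361751201,  y_2 = 13449·820+820·13449 = 22056360
k=3:  x_3 = 13449·361751201+269·820·22056360 = 9730383791049,  y_3 = 13449·22056360+820·361751201 = 593271970460
k=4:  x_4 = 13449·9730383791049+269·820·593271970460 = 261727862849884801,  y_4 = 13449·593271970460+820·9730383791049 = 15957829439376720
k=5:  x_5 = 13449·261727862849884801+269·820·15957829439376720 = 7039956045205817586249,  y_5 = 13449·15957829439376720+820·261727862849884801 = 429233695667083044100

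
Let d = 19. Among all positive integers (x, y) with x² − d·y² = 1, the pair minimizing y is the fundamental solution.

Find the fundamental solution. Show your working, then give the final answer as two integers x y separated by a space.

170 39

√19 = [4; 2,1,3,1,2,8, …], period ℓ=6 (even) → k=5
a_0=4:  p_0=4·1+0=4,  q_0=4·0+1=1
…
a_2=1:  p_2=1·9+4=13,  q_2=1·2+1=3
a_3=3:  p_3=3·13+9=48,  q_3=3·3+2=11
a_4=1:  p_4=1·48+13=61,  q_4=1·11+3=14
a_5=2:  p_5=2·61+48=170,  q_5=2·14+11=39
→ (170, 39).  Check: 170²=28900, 19·39²=28899, difference 1.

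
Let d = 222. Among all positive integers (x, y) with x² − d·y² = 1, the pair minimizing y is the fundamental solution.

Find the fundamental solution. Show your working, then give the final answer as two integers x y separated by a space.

149 10

[14; 1,8,1,28] for √222; ℓ=4 ⇒ convergent index 3
step 0: (14, 1)  from 14·(1,0) + (0,1)
step 1: (15, 1)  from 1·(14,1) + (1,0)
step 2: (134, 9)  from 8·(15,1) + (14,1)
step 3: (149, 10)  from 1·(134,9) + (15,1)
(x₁, y₁) = (149, 10);  149² − 222·10² = 1 ✓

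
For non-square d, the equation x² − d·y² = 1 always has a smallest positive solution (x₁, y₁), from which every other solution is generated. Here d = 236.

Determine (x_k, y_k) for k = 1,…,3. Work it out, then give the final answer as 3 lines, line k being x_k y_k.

561799 36570
631236232801 41089978860
709255768702176199 46168618067101710

[15; 2,1,3,5,1,6,1,5,3,1,2,30] for √236; ℓ=12 ⇒ convergent index 11
i=0: a=15 ⇒ p=15, q=1
…
i=3: a=3 ⇒ p=169, q=11
i=4: a=5 ⇒ p=891, q=58
…
i=8: a=5 ⇒ p=48806, q=3177
i=9: a=3 ⇒ p=154729, q=10072
i=10: a=1 ⇒ p=203535, q=13249
i=11: a=2 ⇒ p=561799, q=36570
(x₁, y₁) = (561799, 36570);  561799² − 236·36570² = 1 ✓
(561799+36570√236)^2 = 631236232801 + 41089978860√236
(561799+36570√236)^3 = 709255768702176199 + 46168618067101710√236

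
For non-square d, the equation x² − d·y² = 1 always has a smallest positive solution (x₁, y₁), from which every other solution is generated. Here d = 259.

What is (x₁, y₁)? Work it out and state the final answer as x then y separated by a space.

[16; 10,1,2,3,4,3,2,1,10,32] for √259; ℓ=10 ⇒ convergent index 9
step 0: (16, 1)  from 16·(1,0) + (0,1)
step 1: (161, 10)  from 10·(16,1) + (1,0)
…
step 3: (515, 32)  from 2·(177,11) + (161,10)
step 4: (1722, 107)  from 3·(515,32) + (177,11)
step 5: (7403, 460)  from 4·(1722,107) + (515,32)
step 6: (23931, 1487)  from 3·(7403,460) + (1722,107)
step 7: (55265, 3434)  from 2·(23931,1487) + (7403,460)
step 8: (79196, 4921)  from 1·(55265,3434) + (23931,1487)
step 9: (847225, 52644)  from 10·(79196,4921) + (55265,3434)
→ (847225, 52644).  Check: 847225²=717790200625, 259·52644²=717790200624, difference 1.

847225 52644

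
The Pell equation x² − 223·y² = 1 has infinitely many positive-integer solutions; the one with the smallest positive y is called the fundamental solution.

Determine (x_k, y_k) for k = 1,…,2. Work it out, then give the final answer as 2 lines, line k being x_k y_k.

d=223: √d = [14; 1,13,1,28] (ℓ=4, even), read p_3/q_3
i=0: a=14 ⇒ p=14, q=1
…
i=2: a=13 ⇒ p=209, q=14
i=3: a=1 ⇒ p=224, q=15
(x₁, y₁) = (224, 15);  224² − 223·15² = 1 ✓
(224+15√223)^2 = 100351 + 6720√223

224 15
100351 6720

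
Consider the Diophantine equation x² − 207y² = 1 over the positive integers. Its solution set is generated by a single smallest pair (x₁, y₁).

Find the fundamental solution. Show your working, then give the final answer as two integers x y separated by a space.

√207 = [14; 2,1,1,2,1,1,2,28, …], period ℓ=8 (even) → k=7
a_0=14:  p_0=14·1+0=14,  q_0=14·0+1=1
a_1=2:  p_1=2·14+1=29,  q_1=2·1+0=2
…
a_4=2:  p_4=2·72+43=187,  q_4=2·5+3=13
a_5=1:  p_5=1·187+72=259,  q_5=1·13+5=18
a_6=1:  p_6=1·259+187=446,  q_6=1·18+13=31
a_7=2:  p_7=2·446+259=1151,  q_7=2·31+18=80
→ (1151, 80).  Check: 1151²=1324801, 207·80²=1324800, difference 1.

1151 80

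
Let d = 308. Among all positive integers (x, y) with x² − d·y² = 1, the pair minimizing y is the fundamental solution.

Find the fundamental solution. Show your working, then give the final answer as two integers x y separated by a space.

351 20

[17; 1,1,4,1,1,34] for √308; ℓ=6 ⇒ convergent index 5
step 0: (17, 1)  from 17·(1,0) + (0,1)
step 1: (18, 1)  from 1·(17,1) + (1,0)
step 2: (35, 2)  from 1·(18,1) + (17,1)
…
step 4: (193, 11)  from 1·(158,9) + (35,2)
step 5: (351, 20)  from 1·(193,11) + (158,9)
(x₁, y₁) = (351, 20);  351² − 308·20² = 1 ✓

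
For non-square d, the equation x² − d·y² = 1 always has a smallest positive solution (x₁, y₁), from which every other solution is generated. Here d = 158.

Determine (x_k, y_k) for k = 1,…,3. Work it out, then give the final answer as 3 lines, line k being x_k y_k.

√158 → a₀=12, period (1,1,3,12,3,1,1,24); ℓ=8 even so k=7
k=0  a_k=12  p_k/q_k = 12/1
…
k=2  a_k=1  p_k/q_k = 25/2
…
k=4  a_k=12  p_k/q_k = 1081/86
…
k=6  a_k=1  p_k/q_k = 4412/351
k=7  a_k=1  p_k/q_k = 7743/616
fundamental: x₁=7743, y₁=616  (since 59954049 − 158·379456 = 1)
(7743+616√158)^2 = 119908097 + 9539376√158
(7743+616√158)^3 = 1856896782399 + 147726776120√158

7743 616
119908097 9539376
1856896782399 147726776120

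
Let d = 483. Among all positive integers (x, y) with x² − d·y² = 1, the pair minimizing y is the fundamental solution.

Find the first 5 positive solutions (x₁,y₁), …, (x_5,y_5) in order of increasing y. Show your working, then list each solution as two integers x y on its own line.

√483 = [21; 1,42, …], period ℓ=2 (even) → k=1
i=0: a=21 ⇒ p=21, q=1
i=1: a=1 ⇒ p=22, q=1
(x₁, y₁) = (22, 1);  22² − 483·1² = 1 ✓
k=2:  x_2 = 22·22+483·1·1 = 967,  y_2 = 22·1+1·22 = 44
k=3:  x_3 = 22·967+483·1·44 = 42526,  y_3 = 22·44+1·967 = 1935
k=4:  x_4 = 22·42526+483·1·1935 = 1870177,  y_4 = 22·1935+1·42526 = 85096
k=5:  x_5 = 22·1870177+483·1·85096 = 82245262,  y_5 = 22·85096+1·1870177 = 3742289

22 1
967 44
42526 1935
1870177 85096
82245262 3742289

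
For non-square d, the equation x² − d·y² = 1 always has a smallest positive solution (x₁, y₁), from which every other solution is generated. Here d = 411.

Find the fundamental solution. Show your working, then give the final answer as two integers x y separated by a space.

[20; 3,1,1,1,19,1,1,1,3,40] for √411; ℓ=10 ⇒ convergent index 9
step 0: (20, 1)  from 20·(1,0) + (0,1)
…
step 8: (13583, 670)  from 1·(8981,443) + (4602,227)
step 9: (49730, 2453)  from 3·(13583,670) + (8981,443)
fundamental: x₁=49730, y₁=2453  (since 2473072900 − 411·6017209 = 1)

49730 2453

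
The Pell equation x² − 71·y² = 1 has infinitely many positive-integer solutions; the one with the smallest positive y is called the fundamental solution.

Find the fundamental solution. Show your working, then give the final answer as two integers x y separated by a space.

√71 = [8; 2,2,1,7,1,2,2,16, …], period ℓ=8 (even) → k=7
a_0=8:  p_0=8·1+0=8,  q_0=8·0+1=1
a_1=2:  p_1=2·8+1=17,  q_1=2·1+0=2
a_2=2:  p_2=2·17+8=42,  q_2=2·2+1=5
a_3=1:  p_3=1·42+17=59,  q_3=1·5+2=7
a_4=7:  p_4=7·59+42=455,  q_4=7·7+5=54
…
a_6=2:  p_6=2·514+455=1483,  q_6=2·61+54=176
a_7=2:  p_7=2·1483+514=3480,  q_7=2·176+61=413
(x₁, y₁) = (3480, 413);  3480² − 71·413² = 1 ✓

3480 413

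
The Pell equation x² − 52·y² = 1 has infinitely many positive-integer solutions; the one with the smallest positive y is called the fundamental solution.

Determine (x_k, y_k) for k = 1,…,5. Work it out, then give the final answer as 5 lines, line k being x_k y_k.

649 90
842401 116820
1093435849 151632270
1419278889601 196818569640
1842222905266249 255470351760450

d=52: √d = [7; 4,1,2,1,4,14] (ℓ=6, even), read p_5/q_5
a_0=7:  p_0=7·1+0=7,  q_0=7·0+1=1
a_1=4:  p_1=4·7+1=29,  q_1=4·1+0=4
…
a_4=1:  p_4=1·101+36=137,  q_4=1·14+5=19
a_5=4:  p_5=4·137+101=649,  q_5=4·19+14=90
fundamental: x₁=649, y₁=90  (since 421201 − 52·8100 = 1)
(649+90√52)^2 = 842401 + 116820√52
(649+90√52)^3 = 1093435849 + 151632270√52
(649+90√52)^4 = 1419278889601 + 196818569640√52
(649+90√52)^5 = 1842222905266249 + 255470351760450√52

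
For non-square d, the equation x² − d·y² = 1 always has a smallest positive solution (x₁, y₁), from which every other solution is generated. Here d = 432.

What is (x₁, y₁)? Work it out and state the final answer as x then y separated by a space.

√432 = [20; 1,3,1,1,1,3,1,40, …], period ℓ=8 (even) → k=7
i=0: a=20 ⇒ p=20, q=1
…
i=2: a=3 ⇒ p=83, q=4
i=3: a=1 ⇒ p=104, q=5
i=4: a=1 ⇒ p=187, q=9
…
i=6: a=3 ⇒ p=1060, q=51
i=7: a=1 ⇒ p=1351, q=65
fundamental: x₁=1351, y₁=65  (since 1825201 − 432·4225 = 1)

1351 65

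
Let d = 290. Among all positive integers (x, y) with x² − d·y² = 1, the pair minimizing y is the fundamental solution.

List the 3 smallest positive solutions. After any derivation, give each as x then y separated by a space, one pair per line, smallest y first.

579 34
670481 39372
776416419 45592742

[17; 34] for √290; ℓ=1 ⇒ convergent index 1
i=0: a=17 ⇒ p=17, q=1
i=1: a=34 ⇒ p=579, q=34
(x₁, y₁) = (579, 34);  579² − 290·34² = 1 ✓
n=2: (579,34)∘(579,34) = (579·579+290·34·34, 579·34+34·579) = (670481,39372)
n=3: (670481,39372)∘(579,34) = (579·670481+290·34·39372, 579·39372+34·670481) = (776416419,45592742)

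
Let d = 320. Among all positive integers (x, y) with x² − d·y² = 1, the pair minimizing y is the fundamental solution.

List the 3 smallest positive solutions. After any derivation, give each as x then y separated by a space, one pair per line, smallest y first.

161 9
51841 2898
16692641 933147

d=320: √d = [17; 1,7,1,34] (ℓ=4, even), read p_3/q_3
i=0: a=17 ⇒ p=17, q=1
i=1: a=1 ⇒ p=18, q=1
i=2: a=7 ⇒ p=143, q=8
i=3: a=1 ⇒ p=161, q=9
→ (161, 9).  Check: 161²=25921, 320·9²=25920, difference 1.
(161+9√320)^2 = 51841 + 2898√320
(161+9√320)^3 = 16692641 + 933147√320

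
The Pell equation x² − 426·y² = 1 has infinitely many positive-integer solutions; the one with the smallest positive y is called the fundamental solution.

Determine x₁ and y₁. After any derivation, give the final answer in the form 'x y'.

d=426: √d = [20; 1,1,1,3,2,6,2,3,1,1,1,40] (ℓ=12, even), read p_11/q_11
k=0  a_k=20  p_k/q_k = 20/1
…
k=2  a_k=1  p_k/q_k = 41/2
k=3  a_k=1  p_k/q_k = 62/3
k=4  a_k=3  p_k/q_k = 227/11
k=5  a_k=2  p_k/q_k = 516/25
k=6  a_k=6  p_k/q_k = 3323/161
k=7  a_k=2  p_k/q_k = 7162/347
…
k=9  a_k=1  p_k/q_k = 31971/1549
k=10  a_k=1  p_k/q_k = 56780/2751
k=11  a_k=1  p_k/q_k = 88751/4300
→ (88751, 4300).  Check: 88751²=7876740001, 426·4300²=7876740000, difference 1.

88751 4300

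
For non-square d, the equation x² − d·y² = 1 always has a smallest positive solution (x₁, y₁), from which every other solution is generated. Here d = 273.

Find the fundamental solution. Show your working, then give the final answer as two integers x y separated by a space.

√273 = [16; 1,1,10,1,1,32, …], period ℓ=6 (even) → k=5
a_0=16:  p_0=16·1+0=16,  q_0=16·0+1=1
…
a_4=1:  p_4=1·347+33=380,  q_4=1·21+2=23
a_5=1:  p_5=1·380+347=727,  q_5=1·23+21=44
(x₁, y₁) = (727, 44);  727² − 273·44² = 1 ✓

727 44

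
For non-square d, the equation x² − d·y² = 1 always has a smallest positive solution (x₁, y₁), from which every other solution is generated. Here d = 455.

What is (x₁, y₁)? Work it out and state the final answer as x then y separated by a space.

64 3

√455 = [21; 3,42, …], period ℓ=2 (even) → k=1
a_0=21:  p_0=21·1+0=21,  q_0=21·0+1=1
a_1=3:  p_1=3·21+1=64,  q_1=3·1+0=3
→ (64, 3).  Check: 64²=4096, 455·3²=4095, difference 1.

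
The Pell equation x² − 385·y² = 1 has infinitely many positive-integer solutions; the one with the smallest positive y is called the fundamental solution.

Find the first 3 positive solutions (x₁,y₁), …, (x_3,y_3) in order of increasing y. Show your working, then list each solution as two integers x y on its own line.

√385 → a₀=19, period (1,1,1,1,1,…,1,1,38); ℓ=16 even so k=15
i=0: a=19 ⇒ p=19, q=1
…
i=2: a=1 ⇒ p=39, q=2
…
i=4: a=1 ⇒ p=98, q=5
…
i=6: a=3 ⇒ p=569, q=29
i=7: a=1 ⇒ p=726, q=37
…
i=10: a=3 ⇒ p=10262, q=523
…
i=12: a=1 ⇒ p=23271, q=1186
i=13: a=1 ⇒ p=36280, q=1849
i=14: a=1 ⇒ p=59551, q=3035
i=15: a=1 ⇒ p=95831, q=4884
→ (95831, 4884).  Check: 95831²=9183580561, 385·4884²=9183580560, difference 1.
k=2:  x_2 = 95831·95831+385·4884·4884 = 18367161121,  y_2 = 95831·4884+4884·95831 = 936077208
k=3:  x_3 = 95831·18367161121+385·4884·936077208 = 3520286834677271,  y_3 = 95831·936077208+4884·18367161121 = 179410429834812

95831 4884
18367161121 936077208
3520286834677271 179410429834812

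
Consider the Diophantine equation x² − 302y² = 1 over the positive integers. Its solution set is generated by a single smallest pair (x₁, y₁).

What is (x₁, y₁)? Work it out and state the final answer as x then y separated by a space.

√302 → a₀=17, period (2,1,1,1,4,…,1,2,34); ℓ=16 even so k=15
a_0=17:  p_0=17·1+0=17,  q_0=17·0+1=1
…
a_3=1:  p_3=1·52+35=87,  q_3=1·3+2=5
…
a_9=1:  p_9=1·34513+2068=36581,  q_9=1·1986+119=2105
…
a_11=4:  p_11=4·107675+36581=467281,  q_11=4·6196+2105=26889
…
a_14=1:  p_14=1·1042237+574956=1617193,  q_14=1·59974+33085=93059
a_15=2:  p_15=2·1617193+1042237=4276623,  q_15=2·93059+59974=246092
(x₁, y₁) = (4276623, 246092);  4276623² − 302·246092² = 1 ✓

4276623 246092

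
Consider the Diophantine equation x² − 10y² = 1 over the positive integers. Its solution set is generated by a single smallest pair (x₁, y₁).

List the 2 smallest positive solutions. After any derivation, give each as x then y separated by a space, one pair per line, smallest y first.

d=10: √d = [3; 6] (ℓ=1, odd), read p_1/q_1
k=0  a_k=3  p_k/q_k = 3/1
k=1  a_k=6  p_k/q_k = 19/6
fundamental: x₁=19, y₁=6  (since 361 − 10·36 = 1)
(19+6√10)^2 = 721 + 228√10

19 6
721 228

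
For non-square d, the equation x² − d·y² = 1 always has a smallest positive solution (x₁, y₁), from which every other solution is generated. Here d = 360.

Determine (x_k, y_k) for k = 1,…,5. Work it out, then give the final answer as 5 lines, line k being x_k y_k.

19 1
721 38
27379 1443
1039681 54796
39480499 2080805

[18; 1,36] for √360; ℓ=2 ⇒ convergent index 1
k=0  a_k=18  p_k/q_k = 18/1
k=1  a_k=1  p_k/q_k = 19/1
(x₁, y₁) = (19, 1);  19² − 360·1² = 1 ✓
(19+1√360)^2 = 721 + 38√360
(19+1√360)^3 = 27379 + 1443√360
(19+1√360)^4 = 1039681 + 54796√360
(19+1√360)^5 = 39480499 + 2080805√360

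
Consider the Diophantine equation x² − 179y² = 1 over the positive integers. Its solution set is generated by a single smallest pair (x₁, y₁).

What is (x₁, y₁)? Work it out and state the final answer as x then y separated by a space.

d=179: √d = [13; 2,1,1,1,3,…,1,2,26] (ℓ=14, even), read p_13/q_13
a_0=13:  p_0=13·1+0=13,  q_0=13·0+1=1
a_1=2:  p_1=2·13+1=27,  q_1=2·1+0=2
…
a_5=3:  p_5=3·107+67=388,  q_5=3·8+5=29
a_6=5:  p_6=5·388+107=2047,  q_6=5·29+8=153
a_7=13:  p_7=13·2047+388=26999,  q_7=13·153+29=2018
…
a_9=3:  p_9=3·137042+26999=438125,  q_9=3·10243+2018=32747
…
a_12=1:  p_12=1·1013292+575167=1588459,  q_12=1·75737+42990=118727
a_13=2:  p_13=2·1588459+1013292=4190210,  q_13=2·118727+75737=313191
→ (4190210, 313191).  Check: 4190210²=17557859844100, 179·313191²=17557859844099, difference 1.

4190210 313191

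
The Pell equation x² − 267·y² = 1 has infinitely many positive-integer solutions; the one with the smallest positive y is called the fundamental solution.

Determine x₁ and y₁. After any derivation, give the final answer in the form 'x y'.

√267 = [16; 2,1,15,1,2,32, …], period ℓ=6 (even) → k=5
step 0: (16, 1)  from 16·(1,0) + (0,1)
step 1: (33, 2)  from 2·(16,1) + (1,0)
step 2: (49, 3)  from 1·(33,2) + (16,1)
…
step 4: (817, 50)  from 1·(768,47) + (49,3)
step 5: (2402, 147)  from 2·(817,50) + (768,47)
(x₁, y₁) = (2402, 147);  2402² − 267·147² = 1 ✓

2402 147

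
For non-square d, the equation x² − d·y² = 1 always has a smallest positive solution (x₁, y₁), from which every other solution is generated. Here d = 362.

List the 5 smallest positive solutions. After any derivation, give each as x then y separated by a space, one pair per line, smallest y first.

√362 → a₀=19, period (38); ℓ=1 odd so k=1
a_0=19:  p_0=19·1+0=19,  q_0=19·0+1=1
a_1=38:  p_1=38·19+1=723,  q_1=38·1+0=38
fundamental: x₁=723, y₁=38  (since 522729 − 362·1444 = 1)
(x_2, y_2) = (723·723 + 362·38·38, 723·38 + 38·723) = (1045457, 54948)
(x_3, y_3) = (723·1045457 + 362·38·54948, 723·54948 + 38·1045457) = (1511730099, 79454770)
(x_4, y_4) = (723·1511730099 + 362·38·79454770, 723·79454770 + 38·1511730099) = (2185960677697, 114891542472)
(x_5, y_5) = (723·2185960677697 + 362·38·114891542472, 723·114891542472 + 38·2185960677697) = (3160897628219763, 166133090959742)

723 38
1045457 54948
1511730099 79454770
2185960677697 114891542472
3160897628219763 166133090959742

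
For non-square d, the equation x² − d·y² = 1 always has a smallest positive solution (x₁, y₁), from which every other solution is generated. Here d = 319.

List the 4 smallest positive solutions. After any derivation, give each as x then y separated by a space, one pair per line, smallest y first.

12901780 722361
332911854336799 18639485405160
8590311008090840302660 480965080021169647239
221660605515932150288251132801 12410611300231033623224965680

√319 → a₀=17, period (1,6,5,1,4,…,6,1,34); ℓ=14 even so k=13
step 0: (17, 1)  from 17·(1,0) + (0,1)
step 1: (18, 1)  from 1·(17,1) + (1,0)
step 2: (125, 7)  from 6·(18,1) + (17,1)
…
step 4: (768, 43)  from 1·(643,36) + (125,7)
step 5: (3715, 208)  from 4·(768,43) + (643,36)
…
step 8: (58797, 3292)  from 3·(15628,875) + (11913,667)
step 9: (250816, 14043)  from 4·(58797,3292) + (15628,875)
step 10: (309613, 17335)  from 1·(250816,14043) + (58797,3292)
…
step 12: (11102899, 621643)  from 6·(1798881,100718) + (309613,17335)
step 13: (12901780, 722361)  from 1·(11102899,621643) + (1798881,100718)
(x₁, y₁) = (12901780, 722361);  12901780² − 319·722361² = 1 ✓
(12901780+722361√319)^2 = 332911854336799 + 18639485405160√319
(12901780+722361√319)^3 = 8590311008090840302660 + 480965080021169647239√319
(12901780+722361√319)^4 = 221660605515932150288251132801 + 12410611300231033623224965680√319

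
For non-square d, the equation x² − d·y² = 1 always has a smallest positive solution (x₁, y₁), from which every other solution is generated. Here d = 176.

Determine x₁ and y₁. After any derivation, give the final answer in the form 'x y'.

199 15

[13; 3,1,3,26] for √176; ℓ=4 ⇒ convergent index 3
i=0: a=13 ⇒ p=13, q=1
i=1: a=3 ⇒ p=40, q=3
i=2: a=1 ⇒ p=53, q=4
i=3: a=3 ⇒ p=199, q=15
fundamental: x₁=199, y₁=15  (since 39601 − 176·225 = 1)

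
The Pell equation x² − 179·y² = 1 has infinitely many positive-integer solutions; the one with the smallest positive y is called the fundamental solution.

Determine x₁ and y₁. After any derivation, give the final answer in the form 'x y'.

d=179: √d = [13; 2,1,1,1,3,…,1,2,26] (ℓ=14, even), read p_13/q_13
i=0: a=13 ⇒ p=13, q=1
i=1: a=2 ⇒ p=27, q=2
i=2: a=1 ⇒ p=40, q=3
i=3: a=1 ⇒ p=67, q=5
…
i=5: a=3 ⇒ p=388, q=29
…
i=12: a=1 ⇒ p=1588459, q=118727
i=13: a=2 ⇒ p=4190210, q=313191
fundamental: x₁=4190210, y₁=313191  (since 17557859844100 − 179·98088602481 = 1)

4190210 313191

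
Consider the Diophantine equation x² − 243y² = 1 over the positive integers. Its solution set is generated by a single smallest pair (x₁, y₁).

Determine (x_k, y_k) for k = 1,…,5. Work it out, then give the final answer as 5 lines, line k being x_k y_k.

[15; 1,1,2,3,15,3,2,1,1,30] for √243; ℓ=10 ⇒ convergent index 9
i=0: a=15 ⇒ p=15, q=1
…
i=2: a=1 ⇒ p=31, q=2
i=3: a=2 ⇒ p=78, q=5
i=4: a=3 ⇒ p=265, q=17
i=5: a=15 ⇒ p=4053, q=260
i=6: a=3 ⇒ p=12424, q=797
i=7: a=2 ⇒ p=28901, q=1854
i=8: a=1 ⇒ p=41325, q=2651
i=9: a=1 ⇒ p=70226, q=4505
→ (70226, 4505).  Check: 70226²=4931691076, 243·4505²=4931691075, difference 1.
k=2:  x_2 = 70226·70226+243·4505·4505 = 9863382151,  y_2 = 70226·4505+4505·70226 = 632736260
k=3:  x_3 = 70226·9863382151+243·4505·632736260 = 1385331749802026,  y_3 = 70226·632736260+4505·9863382151 = 88869073185015
k=4:  x_4 = 70226·1385331749802026+243·4505·88869073185015 = 194572614913330773601,  y_4 = 70226·88869073185015+4505·1385331749802026 = 12481839066348990520
k=5:  x_5 = 70226·194572614913330773601+243·4505·12481839066348990520 = 27328112908421802064005626,  y_5 = 70226·12481839066348990520+4505·194572614913330773601 = 1753099260457979343330025

70226 4505
9863382151 632736260
1385331749802026 88869073185015
194572614913330773601 12481839066348990520
27328112908421802064005626 1753099260457979343330025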